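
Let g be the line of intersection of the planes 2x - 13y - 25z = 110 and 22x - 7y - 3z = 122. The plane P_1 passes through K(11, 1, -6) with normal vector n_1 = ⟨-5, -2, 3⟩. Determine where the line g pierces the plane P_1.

(7, 8, -8)

Direction of g: (2, -13, -25) × (22, -7, -3) = (-136, -544, 272).
A point on g: solving the two plane equations with x = 3 gives (3, -8, 0).
P_1: n_1·r = n_1·K gives -5x - 2y + 3z = -75.
Substitute r = (3, -8, 0) + t(-136, -544, 272) into the plane: 1 + 2584t = -75, so t = -1/34.
Intersection: (3, -8, 0) + (-1/34)·(-136, -544, 272) = (7, 8, -8).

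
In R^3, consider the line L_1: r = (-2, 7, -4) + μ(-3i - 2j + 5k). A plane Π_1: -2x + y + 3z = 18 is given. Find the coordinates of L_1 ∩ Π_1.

(-5, 5, 1)

Substitute r = (-2, 7, -4) + t(-3, -2, 5) into the plane: -1 + 19t = 18, so t = 1.
Intersection: (-2, 7, -4) + 1·(-3, -2, 5) = (-5, 5, 1).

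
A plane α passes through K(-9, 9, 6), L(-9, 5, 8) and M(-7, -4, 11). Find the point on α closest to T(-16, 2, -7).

(-7, 8, 5)

KL = (0, -4, 2), KM = (2, -13, 5); a normal to α is KL × KM = (6, 4, 8).
Using K: α has equation 6x + 4y + 8z = 30.
Foot = T − λn with λ = (n·T − d)/|n|² = (-144 − 30)/116 = -3/2.
Foot = (-16, 2, -7) − (-3/2)·(6, 4, 8) = (-7, 8, 5).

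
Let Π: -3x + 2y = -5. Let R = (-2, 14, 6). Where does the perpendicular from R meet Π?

Foot = R − λn with λ = (n·R − d)/|n|² = (34 − (-5))/13 = 3.
Foot = (-2, 14, 6) − 3·(-3, 2, 0) = (7, 8, 6).

(7, 8, 6)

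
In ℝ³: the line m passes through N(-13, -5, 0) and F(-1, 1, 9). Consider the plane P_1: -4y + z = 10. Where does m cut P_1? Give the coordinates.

A direction vector for m is F − N = (12, 6, 9).
Substitute r = (-13, -5, 0) + t(12, 6, 9) into the plane: 20 + (-15)t = 10, so t = 2/3.
Intersection: (-13, -5, 0) + (2/3)·(12, 6, 9) = (-5, -1, 6).

(-5, -1, 6)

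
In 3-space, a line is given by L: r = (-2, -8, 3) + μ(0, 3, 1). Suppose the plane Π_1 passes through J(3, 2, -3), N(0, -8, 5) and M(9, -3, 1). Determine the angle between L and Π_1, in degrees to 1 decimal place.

JN = (-3, -10, 8), JM = (6, -5, 4); a normal to Π_1 is JN × JM = (0, 60, 75).
Using J: Π_1 has equation 60y + 75z = -105.
sin θ = |n·v| / (|n||v|) = |255| / (√9225 · √10) = 0.83957.
θ ≈ 57.1°.

57.1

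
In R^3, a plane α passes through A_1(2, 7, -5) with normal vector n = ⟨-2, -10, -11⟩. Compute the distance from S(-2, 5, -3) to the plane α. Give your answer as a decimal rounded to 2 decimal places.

0.40

α: n·r = n·A_1 gives -2x - 10y - 11z = -19.
n·S − d = (-2)·(-2) + (-10)·(5) + (-11)·(-3) − (-19) = 6; |n| = √225.
Distance = |6| / √225 = 6/√225 ≈ 0.40.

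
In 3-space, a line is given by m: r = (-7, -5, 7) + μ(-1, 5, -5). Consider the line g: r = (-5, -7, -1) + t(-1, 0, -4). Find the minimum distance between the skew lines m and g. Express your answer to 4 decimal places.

3.9729

Common perpendicular direction n = (-1, 5, -5) × (-1, 0, -4) = (-20, 1, 5).
With w = (-5, -7, -1) − (-7, -5, 7) = (2, -2, -8), w · n = -82.
Distance = |w · n| / |n| = |-82| / √426 ≈ 3.9729.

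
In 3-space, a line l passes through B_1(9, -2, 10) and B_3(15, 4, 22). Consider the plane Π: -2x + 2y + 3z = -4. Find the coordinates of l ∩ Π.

A direction vector for l is B_3 − B_1 = (6, 6, 12).
Substitute r = (9, -2, 10) + t(6, 6, 12) into the plane: 8 + 36t = -4, so t = -1/3.
Intersection: (9, -2, 10) + (-1/3)·(6, 6, 12) = (7, -4, 6).

(7, -4, 6)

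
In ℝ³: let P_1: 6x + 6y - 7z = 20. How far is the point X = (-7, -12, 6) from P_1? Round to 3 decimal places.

16.000

n·X − d = (6)·(-7) + (6)·(-12) + (-7)·(6) − 20 = -176; |n| = √121.
Distance = |-176| / √121 = 176/√121 ≈ 16.000.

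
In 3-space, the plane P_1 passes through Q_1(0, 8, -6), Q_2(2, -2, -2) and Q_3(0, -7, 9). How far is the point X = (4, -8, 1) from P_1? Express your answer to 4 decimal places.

Q_1Q_2 = (2, -10, 4), Q_1Q_3 = (0, -15, 15); a normal to P_1 is Q_1Q_2 × Q_1Q_3 = (-90, -30, -30).
Using Q_1: P_1 has equation -90x - 30y - 30z = -60.
n·X − d = (-90)·(4) + (-30)·(-8) + (-30)·(1) − (-60) = -90; |n| = √9900.
Distance = |-90| / √9900 = 90/√9900 ≈ 0.9045.

0.9045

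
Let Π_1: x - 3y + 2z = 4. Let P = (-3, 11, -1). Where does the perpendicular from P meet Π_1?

Foot = P − λn with λ = (n·P − d)/|n|² = (-38 − 4)/14 = -3.
Foot = (-3, 11, -1) − (-3)·(1, -3, 2) = (0, 2, 5).

(0, 2, 5)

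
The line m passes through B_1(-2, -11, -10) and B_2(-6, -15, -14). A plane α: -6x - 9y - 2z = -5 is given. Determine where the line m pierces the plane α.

A direction vector for m is B_2 − B_1 = (-4, -4, -4).
Substitute r = (-2, -11, -10) + t(-4, -4, -4) into the plane: 131 + 68t = -5, so t = -2.
Intersection: (-2, -11, -10) + (-2)·(-4, -4, -4) = (6, -3, -2).

(6, -3, -2)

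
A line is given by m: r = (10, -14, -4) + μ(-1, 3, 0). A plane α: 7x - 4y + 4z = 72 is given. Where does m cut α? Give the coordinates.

Substitute r = (10, -14, -4) + t(-1, 3, 0) into the plane: 110 + (-19)t = 72, so t = 2.
Intersection: (10, -14, -4) + 2·(-1, 3, 0) = (8, -8, -4).

(8, -8, -4)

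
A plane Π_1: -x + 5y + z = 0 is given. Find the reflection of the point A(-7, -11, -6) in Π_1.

(-11, 9, -2)

λ = (n·A − d)/|n|² = (-54 − 0)/27 = -2.
Reflection = A − 2λn = (-7, -11, -6) − (-4)·(-1, 5, 1) = (-11, 9, -2).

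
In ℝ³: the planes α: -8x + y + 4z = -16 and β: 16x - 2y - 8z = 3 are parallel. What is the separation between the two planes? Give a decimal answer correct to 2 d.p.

Rescale β by 1/(-2): -8x + y + 4z = -3/2. Then distance = |-16 − (-3/2)| / √81 ≈ 1.61.

1.61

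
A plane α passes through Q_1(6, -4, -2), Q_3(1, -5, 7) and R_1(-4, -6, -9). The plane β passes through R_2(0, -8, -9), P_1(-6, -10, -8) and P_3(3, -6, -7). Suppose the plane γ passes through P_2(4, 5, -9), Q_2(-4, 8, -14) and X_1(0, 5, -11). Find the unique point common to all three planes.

Q_1Q_3 = (-5, -1, 9), Q_1R_1 = (-10, -2, -7); a normal to α is Q_1Q_3 × Q_1R_1 = (25, -125, 0).
Using Q_1: α has equation 25x - 125y = 650.
R_2P_1 = (-6, -2, 1), R_2P_3 = (3, 2, 2); a normal to β is R_2P_1 × R_2P_3 = (-6, 15, -6).
Using R_2: β has equation -6x + 15y - 6z = -66.
P_2Q_2 = (-8, 3, -5), P_2X_1 = (-4, 0, -2); a normal to γ is P_2Q_2 × P_2X_1 = (-6, 4, 12).
Using P_2: γ has equation -6x + 4y + 12z = -112.
Solving the 3×3 linear system 25x - 125y = 650, -6x + 15y - 6z = -66, -6x + 4y + 12z = -112 (e.g. by elimination or Cramer's rule, determinant = -8400) gives (6, -4, -5).

(6, -4, -5)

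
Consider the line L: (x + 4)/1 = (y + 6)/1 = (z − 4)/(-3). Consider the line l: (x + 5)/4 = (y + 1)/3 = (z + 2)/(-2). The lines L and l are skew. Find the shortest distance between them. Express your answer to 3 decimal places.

4.164

L has direction (1, 1, -3) through (-4, -6, 4).
l has direction (4, 3, -2) through (-5, -1, -2).
Common perpendicular direction n = (1, 1, -3) × (4, 3, -2) = (7, -10, -1).
With w = (-5, -1, -2) − (-4, -6, 4) = (-1, 5, -6), w · n = -51.
Distance = |w · n| / |n| = |-51| / √150 ≈ 4.164.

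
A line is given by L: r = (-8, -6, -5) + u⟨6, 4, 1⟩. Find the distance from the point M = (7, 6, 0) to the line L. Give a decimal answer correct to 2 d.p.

Taking (-8, -6, -5) on L with direction v = (6, 4, 1): w = M − (-8, -6, -5) = (15, 12, 5), and w × v = (-8, 15, -12).
Distance = |w × v| / |v| = √433 / √53 ≈ 2.86.

2.86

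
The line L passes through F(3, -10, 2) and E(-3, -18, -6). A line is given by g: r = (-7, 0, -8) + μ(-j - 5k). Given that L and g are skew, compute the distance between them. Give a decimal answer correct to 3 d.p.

A direction vector for L is E − F = (-6, -8, -8).
Common perpendicular direction n = (-6, -8, -8) × (0, -1, -5) = (32, -30, 6).
With w = (-7, 0, -8) − (3, -10, 2) = (-10, 10, -10), w · n = -680.
Distance = |w · n| / |n| = |-680| / √1960 ≈ 15.360.

15.360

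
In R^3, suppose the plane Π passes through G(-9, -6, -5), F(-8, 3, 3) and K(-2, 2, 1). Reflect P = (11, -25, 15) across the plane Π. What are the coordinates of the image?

GF = (1, 9, 8), GK = (7, 8, 6); a normal to Π is GF × GK = (-10, 50, -55).
Using G: Π has equation -10x + 50y - 55z = 65.
λ = (n·P − d)/|n|² = (-2185 − 65)/5625 = -2/5.
Reflection = P − 2λn = (11, -25, 15) − (-4/5)·(-10, 50, -55) = (3, 15, -29).

(3, 15, -29)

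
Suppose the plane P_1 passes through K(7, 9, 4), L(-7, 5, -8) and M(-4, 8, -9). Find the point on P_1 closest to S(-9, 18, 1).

KL = (-14, -4, -12), KM = (-11, -1, -13); a normal to P_1 is KL × KM = (40, -50, -30).
Using K: P_1 has equation 40x - 50y - 30z = -290.
Foot = S − λn with λ = (n·S − d)/|n|² = (-1290 − (-290))/5000 = -1/5.
Foot = (-9, 18, 1) − (-1/5)·(40, -50, -30) = (-1, 8, -5).

(-1, 8, -5)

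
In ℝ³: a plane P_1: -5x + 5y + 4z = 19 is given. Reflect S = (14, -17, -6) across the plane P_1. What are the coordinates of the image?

λ = (n·S − d)/|n|² = (-179 − 19)/66 = -3.
Reflection = S − 2λn = (14, -17, -6) − (-6)·(-5, 5, 4) = (-16, 13, 18).

(-16, 13, 18)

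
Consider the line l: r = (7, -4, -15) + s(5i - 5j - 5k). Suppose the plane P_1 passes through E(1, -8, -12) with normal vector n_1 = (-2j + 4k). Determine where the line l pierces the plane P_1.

(-3, 6, -5)

P_1: n_1·r = n_1·E gives -2y + 4z = -32.
Substitute r = (7, -4, -15) + t(5, -5, -5) into the plane: -52 + (-10)t = -32, so t = -2.
Intersection: (7, -4, -15) + (-2)·(5, -5, -5) = (-3, 6, -5).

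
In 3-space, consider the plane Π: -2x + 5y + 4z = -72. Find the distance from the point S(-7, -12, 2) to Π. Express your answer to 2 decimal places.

n·S − d = (-2)·(-7) + (5)·(-12) + (4)·(2) − (-72) = 34; |n| = √45.
Distance = |34| / √45 = 34/√45 ≈ 5.07.

5.07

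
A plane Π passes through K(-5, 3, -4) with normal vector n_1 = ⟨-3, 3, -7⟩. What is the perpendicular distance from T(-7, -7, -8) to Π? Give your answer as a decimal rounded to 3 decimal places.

Π: n_1·r = n_1·K gives -3x + 3y - 7z = 52.
n·T − d = (-3)·(-7) + (3)·(-7) + (-7)·(-8) − 52 = 4; |n| = √67.
Distance = |4| / √67 = 4/√67 ≈ 0.489.

0.489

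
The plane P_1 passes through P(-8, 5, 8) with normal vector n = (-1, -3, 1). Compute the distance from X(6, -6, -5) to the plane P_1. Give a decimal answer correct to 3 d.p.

1.809

P_1: n·r = n·P gives -x - 3y + z = 1.
n·X − d = (-1)·(6) + (-3)·(-6) + (1)·(-5) − 1 = 6; |n| = √11.
Distance = |6| / √11 = 6/√11 ≈ 1.809.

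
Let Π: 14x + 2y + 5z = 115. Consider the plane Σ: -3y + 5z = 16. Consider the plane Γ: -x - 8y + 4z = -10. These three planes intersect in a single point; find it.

Solving the 3×3 linear system 14x + 2y + 5z = 115, -3y + 5z = 16, -x - 8y + 4z = -10 (e.g. by elimination or Cramer's rule, determinant = 367) gives (6, 3, 5).

(6, 3, 5)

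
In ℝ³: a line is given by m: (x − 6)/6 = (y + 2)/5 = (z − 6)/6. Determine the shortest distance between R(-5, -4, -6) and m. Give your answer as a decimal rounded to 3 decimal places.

6.572

m has direction (6, 5, 6) through (6, -2, 6).
Taking (6, -2, 6) on m with direction v = (6, 5, 6): w = R − (6, -2, 6) = (-11, -2, -12), and w × v = (48, -6, -43).
Distance = |w × v| / |v| = √4189 / √97 ≈ 6.572.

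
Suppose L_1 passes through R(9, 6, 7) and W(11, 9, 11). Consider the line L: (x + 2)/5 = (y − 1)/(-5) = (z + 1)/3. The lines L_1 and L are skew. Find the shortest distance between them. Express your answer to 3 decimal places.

A direction vector for L_1 is W − R = (2, 3, 4).
L has direction (5, -5, 3) through (-2, 1, -1).
Common perpendicular direction n = (2, 3, 4) × (5, -5, 3) = (29, 14, -25).
With w = (-2, 1, -1) − (9, 6, 7) = (-11, -5, -8), w · n = -189.
Distance = |w · n| / |n| = |-189| / √1662 ≈ 4.636.

4.636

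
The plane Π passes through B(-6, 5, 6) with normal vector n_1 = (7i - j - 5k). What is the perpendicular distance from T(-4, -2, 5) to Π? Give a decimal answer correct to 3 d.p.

Π: n_1·r = n_1·B gives 7x - y - 5z = -77.
n·T − d = (7)·(-4) + (-1)·(-2) + (-5)·(5) − (-77) = 26; |n| = √75.
Distance = |26| / √75 = 26/√75 ≈ 3.002.

3.002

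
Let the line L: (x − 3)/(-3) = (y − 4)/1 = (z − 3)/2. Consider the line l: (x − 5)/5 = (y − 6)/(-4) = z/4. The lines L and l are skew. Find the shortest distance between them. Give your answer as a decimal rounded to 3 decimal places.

L has direction (-3, 1, 2) through (3, 4, 3).
l has direction (5, -4, 4) through (5, 6, 0).
Common perpendicular direction n = (-3, 1, 2) × (5, -4, 4) = (12, 22, 7).
With w = (5, 6, 0) − (3, 4, 3) = (2, 2, -3), w · n = 47.
Distance = |w · n| / |n| = |47| / √677 ≈ 1.806.

1.806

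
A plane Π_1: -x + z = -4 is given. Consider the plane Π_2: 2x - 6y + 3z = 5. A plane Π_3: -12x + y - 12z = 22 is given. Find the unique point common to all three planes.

(1, -2, -3)

Solving the 3×3 linear system -x + z = -4, 2x - 6y + 3z = 5, -12x + y - 12z = 22 (e.g. by elimination or Cramer's rule, determinant = -139) gives (1, -2, -3).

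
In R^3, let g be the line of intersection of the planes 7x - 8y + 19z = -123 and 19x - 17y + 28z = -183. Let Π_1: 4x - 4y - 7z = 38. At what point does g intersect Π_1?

Direction of g: (7, -8, 19) × (19, -17, 28) = (99, 165, 33).
A point on g: solving the two plane equations with x = 4 gives (4, 7, -5).
Substitute r = (4, 7, -5) + t(99, 165, 33) into the plane: 23 + (-495)t = 38, so t = -1/33.
Intersection: (4, 7, -5) + (-1/33)·(99, 165, 33) = (1, 2, -6).

(1, 2, -6)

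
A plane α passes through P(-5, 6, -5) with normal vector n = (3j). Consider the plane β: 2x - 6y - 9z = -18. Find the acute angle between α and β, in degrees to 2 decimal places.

α: n·r = n·P gives 3y = 18.
cos θ = |n₁·n₂| / (|n₁||n₂|) = |-18| / (√9 · √121).
θ = arccos(0.54545) ≈ 56.94°.

56.94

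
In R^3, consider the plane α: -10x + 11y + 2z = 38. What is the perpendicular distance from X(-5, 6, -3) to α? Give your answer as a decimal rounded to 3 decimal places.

4.800

n·X − d = (-10)·(-5) + (11)·(6) + (2)·(-3) − 38 = 72; |n| = √225.
Distance = |72| / √225 = 72/√225 ≈ 4.800.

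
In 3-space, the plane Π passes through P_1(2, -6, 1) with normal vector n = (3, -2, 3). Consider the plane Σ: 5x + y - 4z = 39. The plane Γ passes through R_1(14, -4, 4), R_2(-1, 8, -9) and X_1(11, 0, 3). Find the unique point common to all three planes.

(8, 3, 1)

Π: n·r = n·P_1 gives 3x - 2y + 3z = 21.
R_1R_2 = (-15, 12, -13), R_1X_1 = (-3, 4, -1); a normal to Γ is R_1R_2 × R_1X_1 = (40, 24, -24).
Using R_1: Γ has equation 40x + 24y - 24z = 368.
Solving the 3×3 linear system 3x - 2y + 3z = 21, 5x + y - 4z = 39, 40x + 24y - 24z = 368 (e.g. by elimination or Cramer's rule, determinant = 536) gives (8, 3, 1).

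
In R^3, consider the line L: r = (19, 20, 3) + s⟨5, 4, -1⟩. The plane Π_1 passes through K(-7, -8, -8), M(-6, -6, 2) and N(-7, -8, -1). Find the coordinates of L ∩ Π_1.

KM = (1, 2, 10), KN = (0, 0, 7); a normal to Π_1 is KM × KN = (14, -7, 0).
Using K: Π_1 has equation 14x - 7y = -42.
Substitute r = (19, 20, 3) + t(5, 4, -1) into the plane: 126 + 42t = -42, so t = -4.
Intersection: (19, 20, 3) + (-4)·(5, 4, -1) = (-1, 4, 7).

(-1, 4, 7)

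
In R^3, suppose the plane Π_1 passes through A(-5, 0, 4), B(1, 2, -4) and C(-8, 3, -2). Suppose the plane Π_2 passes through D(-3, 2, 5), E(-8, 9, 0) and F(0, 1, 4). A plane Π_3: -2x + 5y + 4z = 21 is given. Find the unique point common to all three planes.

(0, -3, 9)

AB = (6, 2, -8), AC = (-3, 3, -6); a normal to Π_1 is AB × AC = (12, 60, 24).
Using A: Π_1 has equation 12x + 60y + 24z = 36.
DE = (-5, 7, -5), DF = (3, -1, -1); a normal to Π_2 is DE × DF = (-12, -20, -16).
Using D: Π_2 has equation -12x - 20y - 16z = -84.
Solving the 3×3 linear system 12x + 60y + 24z = 36, -12x - 20y - 16z = -84, -2x + 5y + 4z = 21 (e.g. by elimination or Cramer's rule, determinant = 2400) gives (0, -3, 9).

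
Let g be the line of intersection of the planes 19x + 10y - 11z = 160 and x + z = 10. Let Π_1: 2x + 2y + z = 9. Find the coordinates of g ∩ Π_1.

(11, -6, -1)

Direction of g: (19, 10, -11) × (1, 0, 1) = (10, -30, -10).
A point on g: solving the two plane equations with x = 12 gives (12, -9, -2).
Substitute r = (12, -9, -2) + t(10, -30, -10) into the plane: 4 + (-50)t = 9, so t = -1/10.
Intersection: (12, -9, -2) + (-1/10)·(10, -30, -10) = (11, -6, -1).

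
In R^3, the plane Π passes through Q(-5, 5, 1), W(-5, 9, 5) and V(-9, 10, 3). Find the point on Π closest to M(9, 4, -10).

(3, -4, -2)

QW = (0, 4, 4), QV = (-4, 5, 2); a normal to Π is QW × QV = (-12, -16, 16).
Using Q: Π has equation -12x - 16y + 16z = -4.
Foot = M − λn with λ = (n·M − d)/|n|² = (-332 − (-4))/656 = -1/2.
Foot = (9, 4, -10) − (-1/2)·(-12, -16, 16) = (3, -4, -2).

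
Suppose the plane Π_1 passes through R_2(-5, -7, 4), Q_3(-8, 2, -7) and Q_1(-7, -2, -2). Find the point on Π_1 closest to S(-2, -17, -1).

R_2Q_3 = (-3, 9, -11), R_2Q_1 = (-2, 5, -6); a normal to Π_1 is R_2Q_3 × R_2Q_1 = (1, 4, 3).
Using R_2: Π_1 has equation x + 4y + 3z = -21.
Foot = S − λn with λ = (n·S − d)/|n|² = (-73 − (-21))/26 = -2.
Foot = (-2, -17, -1) − (-2)·(1, 4, 3) = (0, -9, 5).

(0, -9, 5)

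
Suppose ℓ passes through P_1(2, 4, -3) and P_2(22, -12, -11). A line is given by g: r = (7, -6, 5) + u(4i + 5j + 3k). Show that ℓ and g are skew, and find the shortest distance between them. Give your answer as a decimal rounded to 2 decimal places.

A direction vector for ℓ is P_2 − P_1 = (20, -16, -8).
Common perpendicular direction n = (20, -16, -8) × (4, 5, 3) = (-8, -92, 164).
With w = (7, -6, 5) − (2, 4, -3) = (5, -10, 8), w · n = 2192.
Since n ≠ 0 the lines are not parallel, and w · n = 2192 ≠ 0 so they do not intersect; hence they are skew.
Distance = |w · n| / |n| = |2192| / √35424 ≈ 11.65.

11.65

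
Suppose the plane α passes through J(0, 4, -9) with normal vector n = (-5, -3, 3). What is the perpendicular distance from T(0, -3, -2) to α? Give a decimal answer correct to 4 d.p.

6.4049

α: n·r = n·J gives -5x - 3y + 3z = -39.
n·T − d = (-5)·(0) + (-3)·(-3) + (3)·(-2) − (-39) = 42; |n| = √43.
Distance = |42| / √43 = 42/√43 ≈ 6.4049.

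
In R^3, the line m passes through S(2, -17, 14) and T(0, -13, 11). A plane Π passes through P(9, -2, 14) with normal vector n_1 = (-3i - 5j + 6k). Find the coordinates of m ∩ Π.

A direction vector for m is T − S = (-2, 4, -3).
Π: n_1·r = n_1·P gives -3x - 5y + 6z = 67.
Substitute r = (2, -17, 14) + t(-2, 4, -3) into the plane: 163 + (-32)t = 67, so t = 3.
Intersection: (2, -17, 14) + 3·(-2, 4, -3) = (-4, -5, 5).

(-4, -5, 5)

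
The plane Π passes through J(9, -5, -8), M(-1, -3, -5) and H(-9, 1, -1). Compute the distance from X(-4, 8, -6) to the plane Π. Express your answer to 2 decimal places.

JM = (-10, 2, 3), JH = (-18, 6, 7); a normal to Π is JM × JH = (-4, 16, -24).
Using J: Π has equation -4x + 16y - 24z = 76.
n·X − d = (-4)·(-4) + (16)·(8) + (-24)·(-6) − 76 = 212; |n| = √848.
Distance = |212| / √848 = 212/√848 ≈ 7.28.

7.28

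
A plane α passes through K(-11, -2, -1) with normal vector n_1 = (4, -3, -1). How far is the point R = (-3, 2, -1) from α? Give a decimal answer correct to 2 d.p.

α: n_1·r = n_1·K gives 4x - 3y - z = -37.
n·R − d = (4)·(-3) + (-3)·(2) + (-1)·(-1) − (-37) = 20; |n| = √26.
Distance = |20| / √26 = 20/√26 ≈ 3.92.

3.92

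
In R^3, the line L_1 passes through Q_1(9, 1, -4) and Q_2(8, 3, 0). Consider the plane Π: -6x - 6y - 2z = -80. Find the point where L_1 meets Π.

(7, 5, 4)

A direction vector for L_1 is Q_2 − Q_1 = (-1, 2, 4).
Substitute r = (9, 1, -4) + t(-1, 2, 4) into the plane: -52 + (-14)t = -80, so t = 2.
Intersection: (9, 1, -4) + 2·(-1, 2, 4) = (7, 5, 4).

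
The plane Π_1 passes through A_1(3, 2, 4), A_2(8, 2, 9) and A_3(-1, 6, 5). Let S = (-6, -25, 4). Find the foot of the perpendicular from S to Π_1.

A_1A_2 = (5, 0, 5), A_1A_3 = (-4, 4, 1); a normal to Π_1 is A_1A_2 × A_1A_3 = (-20, -25, 20).
Using A_1: Π_1 has equation -20x - 25y + 20z = -30.
Foot = S − λn with λ = (n·S − d)/|n|² = (825 − (-30))/1425 = 3/5.
Foot = (-6, -25, 4) − (3/5)·(-20, -25, 20) = (6, -10, -8).

(6, -10, -8)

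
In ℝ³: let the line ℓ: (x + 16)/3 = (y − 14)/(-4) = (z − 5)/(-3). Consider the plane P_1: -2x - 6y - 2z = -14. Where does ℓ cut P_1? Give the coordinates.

(-10, 6, -1)

ℓ has direction (3, -4, -3) through (-16, 14, 5).
Substitute r = (-16, 14, 5) + t(3, -4, -3) into the plane: -62 + 24t = -14, so t = 2.
Intersection: (-16, 14, 5) + 2·(3, -4, -3) = (-10, 6, -1).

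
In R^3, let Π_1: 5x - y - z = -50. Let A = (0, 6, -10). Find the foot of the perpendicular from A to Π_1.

Foot = A − λn with λ = (n·A − d)/|n|² = (4 − (-50))/27 = 2.
Foot = (0, 6, -10) − 2·(5, -1, -1) = (-10, 8, -8).

(-10, 8, -8)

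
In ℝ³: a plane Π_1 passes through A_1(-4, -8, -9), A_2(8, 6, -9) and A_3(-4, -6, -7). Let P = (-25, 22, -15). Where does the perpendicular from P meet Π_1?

A_1A_2 = (12, 14, 0), A_1A_3 = (0, 2, 2); a normal to Π_1 is A_1A_2 × A_1A_3 = (28, -24, 24).
Using A_1: Π_1 has equation 28x - 24y + 24z = -136.
Foot = P − λn with λ = (n·P − d)/|n|² = (-1588 − (-136))/1936 = -3/4.
Foot = (-25, 22, -15) − (-3/4)·(28, -24, 24) = (-4, 4, 3).

(-4, 4, 3)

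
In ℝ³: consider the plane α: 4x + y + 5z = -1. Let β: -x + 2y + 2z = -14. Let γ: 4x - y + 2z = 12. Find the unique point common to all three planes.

(4, -2, -3)

Solving the 3×3 linear system 4x + y + 5z = -1, -x + 2y + 2z = -14, 4x - y + 2z = 12 (e.g. by elimination or Cramer's rule, determinant = -1) gives (4, -2, -3).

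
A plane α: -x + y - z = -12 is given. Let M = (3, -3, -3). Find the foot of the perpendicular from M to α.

Foot = M − λn with λ = (n·M − d)/|n|² = (-3 − (-12))/3 = 3.
Foot = (3, -3, -3) − 3·(-1, 1, -1) = (6, -6, 0).

(6, -6, 0)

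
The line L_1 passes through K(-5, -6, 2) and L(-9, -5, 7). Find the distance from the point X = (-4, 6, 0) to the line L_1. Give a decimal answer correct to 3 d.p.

A direction vector for L_1 is L − K = (-4, 1, 5).
Taking (-5, -6, 2) on L_1 with direction v = (-4, 1, 5): w = X − (-5, -6, 2) = (1, 12, -2), and w × v = (62, 3, 49).
Distance = |w × v| / |v| = √6254 / √42 ≈ 12.203.

12.203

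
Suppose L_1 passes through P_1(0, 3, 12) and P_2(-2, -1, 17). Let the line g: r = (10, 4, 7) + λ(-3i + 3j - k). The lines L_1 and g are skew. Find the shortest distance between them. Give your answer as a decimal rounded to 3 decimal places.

A direction vector for L_1 is P_2 − P_1 = (-2, -4, 5).
Common perpendicular direction n = (-2, -4, 5) × (-3, 3, -1) = (-11, -17, -18).
With w = (10, 4, 7) − (0, 3, 12) = (10, 1, -5), w · n = -37.
Distance = |w · n| / |n| = |-37| / √734 ≈ 1.366.

1.366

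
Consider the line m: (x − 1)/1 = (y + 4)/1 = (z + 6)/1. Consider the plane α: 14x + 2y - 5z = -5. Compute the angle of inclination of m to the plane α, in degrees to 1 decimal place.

25.0

m has direction (1, 1, 1) through (1, -4, -6).
sin θ = |n·v| / (|n||v|) = |11| / (√225 · √3) = 0.42339.
θ ≈ 25.0°.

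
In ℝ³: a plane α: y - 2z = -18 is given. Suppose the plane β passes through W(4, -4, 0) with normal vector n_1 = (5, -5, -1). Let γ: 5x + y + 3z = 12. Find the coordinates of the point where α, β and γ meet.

(1, -8, 5)

β: n_1·r = n_1·W gives 5x - 5y - z = 40.
Solving the 3×3 linear system y - 2z = -18, 5x - 5y - z = 40, 5x + y + 3z = 12 (e.g. by elimination or Cramer's rule, determinant = -80) gives (1, -8, 5).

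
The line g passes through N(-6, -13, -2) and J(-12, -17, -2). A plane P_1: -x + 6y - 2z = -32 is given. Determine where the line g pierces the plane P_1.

A direction vector for g is J − N = (-6, -4, 0).
Substitute r = (-6, -13, -2) + t(-6, -4, 0) into the plane: -68 + (-18)t = -32, so t = -2.
Intersection: (-6, -13, -2) + (-2)·(-6, -4, 0) = (6, -5, -2).

(6, -5, -2)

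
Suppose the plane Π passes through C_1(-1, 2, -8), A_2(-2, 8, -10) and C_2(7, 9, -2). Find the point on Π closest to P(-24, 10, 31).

C_1A_2 = (-1, 6, -2), C_1C_2 = (8, 7, 6); a normal to Π is C_1A_2 × C_1C_2 = (50, -10, -55).
Using C_1: Π has equation 50x - 10y - 55z = 370.
Foot = P − λn with λ = (n·P − d)/|n|² = (-3005 − 370)/5625 = -3/5.
Foot = (-24, 10, 31) − (-3/5)·(50, -10, -55) = (6, 4, -2).

(6, 4, -2)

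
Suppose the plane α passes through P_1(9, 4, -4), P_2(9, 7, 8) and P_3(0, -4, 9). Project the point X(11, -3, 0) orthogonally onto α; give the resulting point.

(6, 1, -1)

P_1P_2 = (0, 3, 12), P_1P_3 = (-9, -8, 13); a normal to α is P_1P_2 × P_1P_3 = (135, -108, 27).
Using P_1: α has equation 135x - 108y + 27z = 675.
Foot = X − λn with λ = (n·X − d)/|n|² = (1809 − 675)/30618 = 1/27.
Foot = (11, -3, 0) − (1/27)·(135, -108, 27) = (6, 1, -1).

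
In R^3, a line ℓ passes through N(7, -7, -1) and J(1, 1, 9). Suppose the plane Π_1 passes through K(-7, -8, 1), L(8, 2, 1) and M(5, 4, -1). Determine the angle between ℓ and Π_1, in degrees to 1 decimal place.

A direction vector for ℓ is J − N = (-6, 8, 10).
KL = (15, 10, 0), KM = (12, 12, -2); a normal to Π_1 is KL × KM = (-20, 30, 60).
Using K: Π_1 has equation -20x + 30y + 60z = -40.
sin θ = |n·v| / (|n||v|) = |960| / (√4900 · √200) = 0.96975.
θ ≈ 75.9°.

75.9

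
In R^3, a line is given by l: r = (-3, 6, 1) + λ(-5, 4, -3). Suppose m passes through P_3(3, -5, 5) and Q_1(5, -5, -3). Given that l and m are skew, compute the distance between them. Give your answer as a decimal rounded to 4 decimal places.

A direction vector for m is Q_1 − P_3 = (2, 0, -8).
Common perpendicular direction n = (-5, 4, -3) × (2, 0, -8) = (-32, -46, -8).
With w = (3, -5, 5) − (-3, 6, 1) = (6, -11, 4), w · n = 282.
Distance = |w · n| / |n| = |282| / √3204 ≈ 4.9820.

4.9820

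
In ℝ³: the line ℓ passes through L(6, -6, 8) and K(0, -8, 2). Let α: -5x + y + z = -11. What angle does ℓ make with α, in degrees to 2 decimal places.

A direction vector for ℓ is K − L = (-6, -2, -6).
sin θ = |n·v| / (|n||v|) = |22| / (√27 · √76) = 0.48566.
θ ≈ 29.06°.

29.06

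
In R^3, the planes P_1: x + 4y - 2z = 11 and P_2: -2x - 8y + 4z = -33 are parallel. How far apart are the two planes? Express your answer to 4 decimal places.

Rescale P_2 by 1/(-2): x + 4y - 2z = 33/2. Then distance = |11 − (33/2)| / √21 ≈ 1.2002.

1.2002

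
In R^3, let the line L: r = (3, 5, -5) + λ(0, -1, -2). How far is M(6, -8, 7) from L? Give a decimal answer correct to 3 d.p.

Taking (3, 5, -5) on L with direction v = (0, -1, -2): w = M − (3, 5, -5) = (3, -13, 12), and w × v = (38, 6, -3).
Distance = |w × v| / |v| = √1489 / √5 ≈ 17.257.

17.257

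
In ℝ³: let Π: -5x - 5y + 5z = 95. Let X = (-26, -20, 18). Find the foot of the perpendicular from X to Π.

Foot = X − λn with λ = (n·X − d)/|n|² = (320 − 95)/75 = 3.
Foot = (-26, -20, 18) − 3·(-5, -5, 5) = (-11, -5, 3).

(-11, -5, 3)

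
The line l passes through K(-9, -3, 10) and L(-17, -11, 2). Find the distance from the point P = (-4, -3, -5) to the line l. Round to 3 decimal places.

A direction vector for l is L − K = (-8, -8, -8).
Taking (-9, -3, 10) on l with direction v = (-8, -8, -8): w = P − (-9, -3, 10) = (5, 0, -15), and w × v = (-120, 160, -40).
Distance = |w × v| / |v| = √41600 / √192 ≈ 14.720.

14.720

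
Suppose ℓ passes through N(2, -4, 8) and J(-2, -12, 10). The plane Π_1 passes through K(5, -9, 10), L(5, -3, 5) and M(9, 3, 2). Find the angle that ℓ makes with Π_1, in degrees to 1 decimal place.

12.0

A direction vector for ℓ is J − N = (-4, -8, 2).
KL = (0, 6, -5), KM = (4, 12, -8); a normal to Π_1 is KL × KM = (12, -20, -24).
Using K: Π_1 has equation 12x - 20y - 24z = 0.
sin θ = |n·v| / (|n||v|) = |64| / (√1120 · √84) = 0.20866.
θ ≈ 12.0°.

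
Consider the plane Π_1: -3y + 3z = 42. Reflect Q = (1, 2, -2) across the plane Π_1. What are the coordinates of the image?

λ = (n·Q − d)/|n|² = (-12 − 42)/18 = -3.
Reflection = Q − 2λn = (1, 2, -2) − (-6)·(0, -3, 3) = (1, -16, 16).

(1, -16, 16)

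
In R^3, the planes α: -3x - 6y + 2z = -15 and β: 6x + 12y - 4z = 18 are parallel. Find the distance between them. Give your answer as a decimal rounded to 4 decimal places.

0.8571

Rescale β by 1/(-2): -3x - 6y + 2z = -9. Then distance = |-15 − (-9)| / √49 ≈ 0.8571.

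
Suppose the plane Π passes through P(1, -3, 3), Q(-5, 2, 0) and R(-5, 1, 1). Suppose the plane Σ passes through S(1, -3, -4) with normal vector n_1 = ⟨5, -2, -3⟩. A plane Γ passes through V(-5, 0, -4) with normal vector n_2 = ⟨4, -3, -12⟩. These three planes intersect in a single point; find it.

(4, 0, -1)

PQ = (-6, 5, -3), PR = (-6, 4, -2); a normal to Π is PQ × PR = (2, 6, 6).
Using P: Π has equation 2x + 6y + 6z = 2.
Σ: n_1·r = n_1·S gives 5x - 2y - 3z = 23.
Γ: n_2·r = n_2·V gives 4x - 3y - 12z = 28.
Solving the 3×3 linear system 2x + 6y + 6z = 2, 5x - 2y - 3z = 23, 4x - 3y - 12z = 28 (e.g. by elimination or Cramer's rule, determinant = 276) gives (4, 0, -1).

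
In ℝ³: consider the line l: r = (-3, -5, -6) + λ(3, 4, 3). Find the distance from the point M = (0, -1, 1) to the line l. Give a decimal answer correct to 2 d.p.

Taking (-3, -5, -6) on l with direction v = (3, 4, 3): w = M − (-3, -5, -6) = (3, 4, 7), and w × v = (-16, 12, 0).
Distance = |w × v| / |v| = √400 / √34 ≈ 3.43.

3.43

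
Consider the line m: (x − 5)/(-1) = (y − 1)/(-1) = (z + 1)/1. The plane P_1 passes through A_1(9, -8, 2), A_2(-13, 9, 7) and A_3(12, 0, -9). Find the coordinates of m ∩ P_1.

m has direction (-1, -1, 1) through (5, 1, -1).
A_1A_2 = (-22, 17, 5), A_1A_3 = (3, 8, -11); a normal to P_1 is A_1A_2 × A_1A_3 = (-227, -227, -227).
Using A_1: P_1 has equation -227x - 227y - 227z = -681.
Substitute r = (5, 1, -1) + t(-1, -1, 1) into the plane: -1135 + 227t = -681, so t = 2.
Intersection: (5, 1, -1) + 2·(-1, -1, 1) = (3, -1, 1).

(3, -1, 1)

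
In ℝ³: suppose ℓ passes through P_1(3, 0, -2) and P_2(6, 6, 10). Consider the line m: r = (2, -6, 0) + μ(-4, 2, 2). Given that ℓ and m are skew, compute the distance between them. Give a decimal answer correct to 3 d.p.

A direction vector for ℓ is P_2 − P_1 = (3, 6, 12).
Common perpendicular direction n = (3, 6, 12) × (-4, 2, 2) = (-12, -54, 30).
With w = (2, -6, 0) − (3, 0, -2) = (-1, -6, 2), w · n = 396.
Distance = |w · n| / |n| = |396| / √3960 ≈ 6.293.

6.293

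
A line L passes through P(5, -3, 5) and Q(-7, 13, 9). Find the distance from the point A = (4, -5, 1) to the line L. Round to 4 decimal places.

4.2290

A direction vector for L is Q − P = (-12, 16, 4).
Taking (5, -3, 5) on L with direction v = (-12, 16, 4): w = A − (5, -3, 5) = (-1, -2, -4), and w × v = (56, 52, -40).
Distance = |w × v| / |v| = √7440 / √416 ≈ 4.2290.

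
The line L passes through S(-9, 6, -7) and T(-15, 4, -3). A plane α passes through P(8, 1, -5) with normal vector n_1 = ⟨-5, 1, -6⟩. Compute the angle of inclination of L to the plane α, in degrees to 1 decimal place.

3.9

A direction vector for L is T − S = (-6, -2, 4).
α: n_1·r = n_1·P gives -5x + y - 6z = -9.
sin θ = |n·v| / (|n||v|) = |4| / (√62 · √56) = 0.06788.
θ ≈ 3.9°.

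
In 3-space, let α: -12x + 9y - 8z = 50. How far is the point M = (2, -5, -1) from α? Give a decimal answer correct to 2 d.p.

n·M − d = (-12)·(2) + (9)·(-5) + (-8)·(-1) − 50 = -111; |n| = √289.
Distance = |-111| / √289 = 111/√289 ≈ 6.53.

6.53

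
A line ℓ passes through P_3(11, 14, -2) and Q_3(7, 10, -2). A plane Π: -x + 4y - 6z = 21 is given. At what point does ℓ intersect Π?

A direction vector for ℓ is Q_3 − P_3 = (-4, -4, 0).
Substitute r = (11, 14, -2) + t(-4, -4, 0) into the plane: 57 + (-12)t = 21, so t = 3.
Intersection: (11, 14, -2) + 3·(-4, -4, 0) = (-1, 2, -2).

(-1, 2, -2)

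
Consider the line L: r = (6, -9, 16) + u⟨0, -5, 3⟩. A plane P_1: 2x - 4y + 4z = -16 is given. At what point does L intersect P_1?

Substitute r = (6, -9, 16) + t(0, -5, 3) into the plane: 112 + 32t = -16, so t = -4.
Intersection: (6, -9, 16) + (-4)·(0, -5, 3) = (6, 11, 4).

(6, 11, 4)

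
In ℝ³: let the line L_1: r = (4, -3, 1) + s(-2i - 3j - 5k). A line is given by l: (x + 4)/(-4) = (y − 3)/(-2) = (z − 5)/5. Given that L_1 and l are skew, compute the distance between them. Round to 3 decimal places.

8.730

l has direction (-4, -2, 5) through (-4, 3, 5).
Common perpendicular direction n = (-2, -3, -5) × (-4, -2, 5) = (-25, 30, -8).
With w = (-4, 3, 5) − (4, -3, 1) = (-8, 6, 4), w · n = 348.
Distance = |w · n| / |n| = |348| / √1589 ≈ 8.730.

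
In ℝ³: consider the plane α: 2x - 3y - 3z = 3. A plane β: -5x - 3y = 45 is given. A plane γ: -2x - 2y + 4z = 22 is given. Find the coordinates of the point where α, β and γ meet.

Solving the 3×3 linear system 2x - 3y - 3z = 3, -5x - 3y = 45, -2x - 2y + 4z = 22 (e.g. by elimination or Cramer's rule, determinant = -96) gives (-6, -5, 0).

(-6, -5, 0)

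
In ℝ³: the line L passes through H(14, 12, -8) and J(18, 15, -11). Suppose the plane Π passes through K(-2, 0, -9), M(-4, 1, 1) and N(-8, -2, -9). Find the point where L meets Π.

(2, 3, 1)

A direction vector for L is J − H = (4, 3, -3).
KM = (-2, 1, 10), KN = (-6, -2, 0); a normal to Π is KM × KN = (20, -60, 10).
Using K: Π has equation 20x - 60y + 10z = -130.
Substitute r = (14, 12, -8) + t(4, 3, -3) into the plane: -520 + (-130)t = -130, so t = -3.
Intersection: (14, 12, -8) + (-3)·(4, 3, -3) = (2, 3, 1).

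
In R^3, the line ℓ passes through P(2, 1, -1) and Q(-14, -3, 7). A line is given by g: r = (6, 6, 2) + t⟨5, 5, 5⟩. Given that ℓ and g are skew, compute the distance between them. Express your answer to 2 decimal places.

1.22

A direction vector for ℓ is Q − P = (-16, -4, 8).
Common perpendicular direction n = (-16, -4, 8) × (5, 5, 5) = (-60, 120, -60).
With w = (6, 6, 2) − (2, 1, -1) = (4, 5, 3), w · n = 180.
Distance = |w · n| / |n| = |180| / √21600 ≈ 1.22.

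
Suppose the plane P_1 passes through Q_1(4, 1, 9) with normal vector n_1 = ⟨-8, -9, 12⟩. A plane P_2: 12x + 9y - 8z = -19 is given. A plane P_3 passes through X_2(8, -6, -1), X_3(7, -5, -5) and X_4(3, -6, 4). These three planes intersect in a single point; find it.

P_1: n_1·r = n_1·Q_1 gives -8x - 9y + 12z = 67.
X_2X_3 = (-1, 1, -4), X_2X_4 = (-5, 0, 5); a normal to P_3 is X_2X_3 × X_2X_4 = (5, 25, 5).
Using X_2: P_3 has equation 5x + 25y + 5z = -115.
Solving the 3×3 linear system -8x - 9y + 12z = 67, 12x + 9y - 8z = -19, 5x + 25y + 5z = -115 (e.g. by elimination or Cramer's rule, determinant = 2000) gives (7, -7, 5).

(7, -7, 5)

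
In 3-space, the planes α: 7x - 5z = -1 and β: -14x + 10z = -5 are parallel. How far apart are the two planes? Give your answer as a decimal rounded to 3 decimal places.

Rescale β by 1/(-2): 7x - 5z = 5/2. Then distance = |-1 − (5/2)| / √74 ≈ 0.407.

0.407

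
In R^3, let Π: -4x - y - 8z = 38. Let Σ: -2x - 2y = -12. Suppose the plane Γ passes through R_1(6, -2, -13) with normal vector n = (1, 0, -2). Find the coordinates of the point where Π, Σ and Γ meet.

(12, -6, -10)

Γ: n·r = n·R_1 gives x - 2z = 32.
Solving the 3×3 linear system -4x - y - 8z = 38, -2x - 2y = -12, x - 2z = 32 (e.g. by elimination or Cramer's rule, determinant = -28) gives (12, -6, -10).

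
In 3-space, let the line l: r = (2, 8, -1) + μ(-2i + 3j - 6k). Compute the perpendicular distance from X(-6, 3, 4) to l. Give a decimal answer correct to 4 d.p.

9.8406

Taking (2, 8, -1) on l with direction v = (-2, 3, -6): w = X − (2, 8, -1) = (-8, -5, 5), and w × v = (15, -58, -34).
Distance = |w × v| / |v| = √4745 / √49 ≈ 9.8406.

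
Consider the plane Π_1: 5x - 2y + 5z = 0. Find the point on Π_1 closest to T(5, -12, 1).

(0, -10, -4)

Foot = T − λn with λ = (n·T − d)/|n|² = (54 − 0)/54 = 1.
Foot = (5, -12, 1) − 1·(5, -2, 5) = (0, -10, -4).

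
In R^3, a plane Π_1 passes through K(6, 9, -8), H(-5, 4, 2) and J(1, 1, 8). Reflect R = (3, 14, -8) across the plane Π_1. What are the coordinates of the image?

(3, 6, -12)

KH = (-11, -5, 10), KJ = (-5, -8, 16); a normal to Π_1 is KH × KJ = (0, 126, 63).
Using K: Π_1 has equation 126y + 63z = 630.
λ = (n·R − d)/|n|² = (1260 − 630)/19845 = 2/63.
Reflection = R − 2λn = (3, 14, -8) − (4/63)·(0, 126, 63) = (3, 6, -12).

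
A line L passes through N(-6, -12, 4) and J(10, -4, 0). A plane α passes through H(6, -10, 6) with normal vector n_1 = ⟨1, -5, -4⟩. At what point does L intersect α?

A direction vector for L is J − N = (16, 8, -4).
α: n_1·r = n_1·H gives x - 5y - 4z = 32.
Substitute r = (-6, -12, 4) + t(16, 8, -4) into the plane: 38 + (-8)t = 32, so t = 3/4.
Intersection: (-6, -12, 4) + (3/4)·(16, 8, -4) = (6, -6, 1).

(6, -6, 1)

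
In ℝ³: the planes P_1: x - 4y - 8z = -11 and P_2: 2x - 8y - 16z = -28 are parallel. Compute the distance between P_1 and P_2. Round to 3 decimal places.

Rescale P_2 by 1/2: x - 4y - 8z = -14. Then distance = |-11 − (-14)| / √81 ≈ 0.333.

0.333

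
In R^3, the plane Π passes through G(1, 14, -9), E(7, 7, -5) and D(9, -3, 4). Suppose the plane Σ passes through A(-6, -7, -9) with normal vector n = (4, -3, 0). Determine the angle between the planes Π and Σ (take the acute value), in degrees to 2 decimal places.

GE = (6, -7, 4), GD = (8, -17, 13); a normal to Π is GE × GD = (-23, -46, -46).
Using G: Π has equation -23x - 46y - 46z = -253.
Σ: n·r = n·A gives 4x - 3y = -3.
cos θ = |n₁·n₂| / (|n₁||n₂|) = |46| / (√4761 · √25).
θ = arccos(0.13333) ≈ 82.34°.

82.34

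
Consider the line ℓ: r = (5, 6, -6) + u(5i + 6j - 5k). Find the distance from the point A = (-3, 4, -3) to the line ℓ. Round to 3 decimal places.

Taking (5, 6, -6) on ℓ with direction v = (5, 6, -5): w = A − (5, 6, -6) = (-8, -2, 3), and w × v = (-8, -25, -38).
Distance = |w × v| / |v| = √2133 / √86 ≈ 4.980.

4.980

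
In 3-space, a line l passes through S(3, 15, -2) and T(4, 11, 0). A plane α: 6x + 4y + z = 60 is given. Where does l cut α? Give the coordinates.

A direction vector for l is T − S = (1, -4, 2).
Substitute r = (3, 15, -2) + t(1, -4, 2) into the plane: 76 + (-8)t = 60, so t = 2.
Intersection: (3, 15, -2) + 2·(1, -4, 2) = (5, 7, 2).

(5, 7, 2)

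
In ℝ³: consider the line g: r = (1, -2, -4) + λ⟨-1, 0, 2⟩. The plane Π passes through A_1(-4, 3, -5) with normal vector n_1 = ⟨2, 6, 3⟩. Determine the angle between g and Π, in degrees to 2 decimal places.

Π: n_1·r = n_1·A_1 gives 2x + 6y + 3z = -5.
sin θ = |n·v| / (|n||v|) = |4| / (√49 · √5) = 0.25555.
θ ≈ 14.81°.

14.81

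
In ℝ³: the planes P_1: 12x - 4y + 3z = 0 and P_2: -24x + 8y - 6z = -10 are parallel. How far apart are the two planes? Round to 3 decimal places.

Rescale P_2 by 1/(-2): 12x - 4y + 3z = 5. Then distance = |0 − 5| / √169 ≈ 0.385.

0.385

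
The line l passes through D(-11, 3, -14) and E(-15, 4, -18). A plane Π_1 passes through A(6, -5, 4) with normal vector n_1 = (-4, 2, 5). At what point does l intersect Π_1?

A direction vector for l is E − D = (-4, 1, -4).
Π_1: n_1·r = n_1·A gives -4x + 2y + 5z = -14.
Substitute r = (-11, 3, -14) + t(-4, 1, -4) into the plane: -20 + (-2)t = -14, so t = -3.
Intersection: (-11, 3, -14) + (-3)·(-4, 1, -4) = (1, 0, -2).

(1, 0, -2)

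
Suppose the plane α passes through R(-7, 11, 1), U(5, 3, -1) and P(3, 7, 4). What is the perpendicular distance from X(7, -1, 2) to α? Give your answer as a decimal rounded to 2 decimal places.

3.56

RU = (12, -8, -2), RP = (10, -4, 3); a normal to α is RU × RP = (-32, -56, 32).
Using R: α has equation -32x - 56y + 32z = -360.
n·X − d = (-32)·(7) + (-56)·(-1) + (32)·(2) − (-360) = 256; |n| = √5184.
Distance = |256| / √5184 = 256/√5184 ≈ 3.56.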